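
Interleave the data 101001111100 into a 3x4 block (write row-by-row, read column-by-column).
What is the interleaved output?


Matrix:
  1010
  0111
  1100
Read columns: 101011110010

101011110010


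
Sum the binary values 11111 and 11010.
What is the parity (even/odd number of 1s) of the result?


11111 = 31
11010 = 26
Sum = 57 = 111001
1s count = 4

even parity (4 ones in 111001)


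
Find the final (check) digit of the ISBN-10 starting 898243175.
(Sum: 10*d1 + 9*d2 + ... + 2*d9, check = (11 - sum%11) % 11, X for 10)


Weighted sum: 313
313 mod 11 = 5

Check digit: 6


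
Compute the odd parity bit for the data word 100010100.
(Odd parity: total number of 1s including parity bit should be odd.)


Number of 1s in data: 3
Parity bit: 0

0


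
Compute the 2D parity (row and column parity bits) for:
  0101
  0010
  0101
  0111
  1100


Row parities: 01010
Column parities: 1001

Row P: 01010, Col P: 1001, Corner: 0


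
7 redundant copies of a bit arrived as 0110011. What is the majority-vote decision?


Ones: 4 out of 7
Threshold: 4

1 (4/7 voted 1)


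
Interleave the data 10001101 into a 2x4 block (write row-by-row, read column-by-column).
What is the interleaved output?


Matrix:
  1000
  1101
Read columns: 11010001

11010001


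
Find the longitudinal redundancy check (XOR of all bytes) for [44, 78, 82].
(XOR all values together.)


XOR chain: 44 ^ 78 ^ 82 = 48

48


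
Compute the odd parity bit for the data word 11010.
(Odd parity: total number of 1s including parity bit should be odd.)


Number of 1s in data: 3
Parity bit: 0

0


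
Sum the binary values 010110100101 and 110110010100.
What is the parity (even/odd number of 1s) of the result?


010110100101 = 1445
110110010100 = 3476
Sum = 4921 = 1001100111001
1s count = 7

odd parity (7 ones in 1001100111001)


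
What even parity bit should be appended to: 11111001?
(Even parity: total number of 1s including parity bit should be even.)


Number of 1s in data: 6
Parity bit: 0

0


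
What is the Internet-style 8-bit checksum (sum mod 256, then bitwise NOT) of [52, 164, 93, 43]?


Sum = 352 mod 256 = 96
Complement = 159

159


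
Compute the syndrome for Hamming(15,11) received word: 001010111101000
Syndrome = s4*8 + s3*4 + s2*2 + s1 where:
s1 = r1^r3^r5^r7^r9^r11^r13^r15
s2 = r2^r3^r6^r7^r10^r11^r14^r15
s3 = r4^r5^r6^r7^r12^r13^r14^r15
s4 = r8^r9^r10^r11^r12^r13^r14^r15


s1=0, s2=1, s3=1, s4=0

Syndrome = 6 (error at position 6)


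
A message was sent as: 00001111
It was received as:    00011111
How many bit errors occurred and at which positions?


XOR: 00010000

1 error(s) at position(s): 3


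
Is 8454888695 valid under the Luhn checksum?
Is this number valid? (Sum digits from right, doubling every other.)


Luhn sum = 58
58 mod 10 = 8

Invalid (Luhn sum mod 10 = 8)


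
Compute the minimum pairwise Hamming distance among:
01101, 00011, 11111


Comparing all pairs, minimum distance: 2
Can detect 1 errors, correct 0 errors

2


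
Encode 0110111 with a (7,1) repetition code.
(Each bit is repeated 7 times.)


Each bit -> 7 copies

0000000111111111111110000000111111111111111111111


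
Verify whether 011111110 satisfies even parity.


Number of 1s: 7

No, parity error (7 ones)


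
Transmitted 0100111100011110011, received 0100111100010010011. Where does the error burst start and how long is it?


XOR: 0000000000001100000

Burst at position 12, length 2


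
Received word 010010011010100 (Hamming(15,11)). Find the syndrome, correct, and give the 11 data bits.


Syndrome = 0: no error detected

Data: 01001010100 (no errors)


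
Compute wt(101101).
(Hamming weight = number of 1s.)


Counting 1s in 101101

4


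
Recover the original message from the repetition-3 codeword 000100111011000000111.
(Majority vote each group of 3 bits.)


Groups: 000, 100, 111, 011, 000, 000, 111
Majority votes: 0011001

0011001


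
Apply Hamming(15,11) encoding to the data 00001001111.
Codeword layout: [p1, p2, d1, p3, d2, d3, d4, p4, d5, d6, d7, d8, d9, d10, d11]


Parity bits: p1=1, p2=0, p3=0, p4=1

100000011001111


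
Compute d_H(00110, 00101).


XOR: 00011
Count of 1s: 2

2


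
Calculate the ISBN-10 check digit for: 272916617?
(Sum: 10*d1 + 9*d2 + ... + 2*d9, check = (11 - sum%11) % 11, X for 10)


Weighted sum: 239
239 mod 11 = 8

Check digit: 3


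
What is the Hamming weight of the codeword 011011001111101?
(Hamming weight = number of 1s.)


Counting 1s in 011011001111101

10


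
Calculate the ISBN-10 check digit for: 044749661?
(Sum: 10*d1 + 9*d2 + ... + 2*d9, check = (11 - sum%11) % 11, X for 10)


Weighted sum: 230
230 mod 11 = 10

Check digit: 1


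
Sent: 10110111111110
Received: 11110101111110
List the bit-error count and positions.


XOR: 01000010000000

2 error(s) at position(s): 1, 6


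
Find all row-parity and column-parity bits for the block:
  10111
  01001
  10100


Row parities: 000
Column parities: 01010

Row P: 000, Col P: 01010, Corner: 0


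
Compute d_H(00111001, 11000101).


XOR: 11111100
Count of 1s: 6

6


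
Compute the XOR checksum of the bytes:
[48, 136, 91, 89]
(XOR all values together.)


XOR chain: 48 ^ 136 ^ 91 ^ 89 = 186

186


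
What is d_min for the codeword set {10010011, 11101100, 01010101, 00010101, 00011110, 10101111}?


Comparing all pairs, minimum distance: 1
Can detect 0 errors, correct 0 errors

1


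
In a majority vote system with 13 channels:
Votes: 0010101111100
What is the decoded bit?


Ones: 7 out of 13
Threshold: 7

1 (7/13 voted 1)


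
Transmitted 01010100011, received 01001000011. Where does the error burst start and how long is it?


XOR: 00011100000

Burst at position 3, length 3


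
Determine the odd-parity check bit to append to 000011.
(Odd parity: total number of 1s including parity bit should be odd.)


Number of 1s in data: 2
Parity bit: 1

1


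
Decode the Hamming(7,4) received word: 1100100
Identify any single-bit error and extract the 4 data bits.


Syndrome = 6: error at position 6

Data: 0110 (corrected bit 6)


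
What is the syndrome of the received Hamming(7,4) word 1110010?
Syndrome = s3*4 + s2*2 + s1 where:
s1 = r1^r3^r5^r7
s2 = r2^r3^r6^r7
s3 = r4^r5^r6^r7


s1=0, s2=1, s3=1

Syndrome = 6 (error at position 6)


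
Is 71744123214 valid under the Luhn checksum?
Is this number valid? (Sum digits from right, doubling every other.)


Luhn sum = 46
46 mod 10 = 6

Invalid (Luhn sum mod 10 = 6)


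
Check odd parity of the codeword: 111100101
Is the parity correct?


Number of 1s: 6

No, parity error (6 ones)


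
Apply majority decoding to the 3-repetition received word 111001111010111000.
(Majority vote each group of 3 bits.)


Groups: 111, 001, 111, 010, 111, 000
Majority votes: 101010

101010


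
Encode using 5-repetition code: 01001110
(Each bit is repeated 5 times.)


Each bit -> 5 copies

0000011111000000000011111111111111100000


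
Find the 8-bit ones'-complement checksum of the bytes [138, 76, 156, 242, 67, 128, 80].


Sum = 887 mod 256 = 119
Complement = 136

136


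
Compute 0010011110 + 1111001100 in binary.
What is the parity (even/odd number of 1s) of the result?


0010011110 = 158
1111001100 = 972
Sum = 1130 = 10001101010
1s count = 5

odd parity (5 ones in 10001101010)


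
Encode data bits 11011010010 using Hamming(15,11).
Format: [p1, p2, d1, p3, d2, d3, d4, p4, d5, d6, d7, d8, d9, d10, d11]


Parity bits: p1=1, p2=0, p3=1, p4=1

101110111010010


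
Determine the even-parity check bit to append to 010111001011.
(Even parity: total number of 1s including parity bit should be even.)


Number of 1s in data: 7
Parity bit: 1

1


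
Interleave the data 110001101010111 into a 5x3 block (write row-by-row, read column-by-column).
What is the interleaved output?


Matrix:
  110
  001
  101
  010
  111
Read columns: 101011001101101

101011001101101


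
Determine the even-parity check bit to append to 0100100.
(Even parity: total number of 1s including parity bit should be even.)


Number of 1s in data: 2
Parity bit: 0

0


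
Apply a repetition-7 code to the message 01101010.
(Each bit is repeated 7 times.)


Each bit -> 7 copies

00000001111111111111100000001111111000000011111110000000


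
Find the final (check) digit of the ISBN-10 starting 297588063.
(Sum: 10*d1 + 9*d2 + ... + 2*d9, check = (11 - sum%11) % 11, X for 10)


Weighted sum: 304
304 mod 11 = 7

Check digit: 4


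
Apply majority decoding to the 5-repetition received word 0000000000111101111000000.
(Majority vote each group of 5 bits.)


Groups: 00000, 00000, 11110, 11110, 00000
Majority votes: 00110

00110


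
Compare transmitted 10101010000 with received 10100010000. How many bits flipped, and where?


XOR: 00001000000

1 error(s) at position(s): 4


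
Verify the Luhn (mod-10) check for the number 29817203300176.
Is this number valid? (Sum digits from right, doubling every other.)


Luhn sum = 49
49 mod 10 = 9

Invalid (Luhn sum mod 10 = 9)


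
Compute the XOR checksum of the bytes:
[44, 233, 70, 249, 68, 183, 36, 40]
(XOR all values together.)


XOR chain: 44 ^ 233 ^ 70 ^ 249 ^ 68 ^ 183 ^ 36 ^ 40 = 133

133


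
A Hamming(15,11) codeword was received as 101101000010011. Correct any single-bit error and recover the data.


Syndrome = 10: error at position 10

Data: 10100110011 (corrected bit 10)


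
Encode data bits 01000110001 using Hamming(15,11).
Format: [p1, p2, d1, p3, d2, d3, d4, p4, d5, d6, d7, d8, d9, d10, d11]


Parity bits: p1=1, p2=1, p3=0, p4=1

110010010110001


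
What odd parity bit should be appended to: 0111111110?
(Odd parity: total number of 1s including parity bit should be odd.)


Number of 1s in data: 8
Parity bit: 1

1


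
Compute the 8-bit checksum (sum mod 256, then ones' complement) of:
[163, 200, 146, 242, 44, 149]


Sum = 944 mod 256 = 176
Complement = 79

79


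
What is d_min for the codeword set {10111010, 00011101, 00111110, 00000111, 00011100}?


Comparing all pairs, minimum distance: 1
Can detect 0 errors, correct 0 errors

1


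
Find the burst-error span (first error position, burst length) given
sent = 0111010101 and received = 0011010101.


XOR: 0100000000

Burst at position 1, length 1


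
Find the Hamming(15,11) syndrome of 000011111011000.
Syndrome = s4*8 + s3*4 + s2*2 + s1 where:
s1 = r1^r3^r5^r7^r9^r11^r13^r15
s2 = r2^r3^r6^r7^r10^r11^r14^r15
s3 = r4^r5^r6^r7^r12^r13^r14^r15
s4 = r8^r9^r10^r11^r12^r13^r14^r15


s1=0, s2=1, s3=0, s4=0

Syndrome = 2 (error at position 2)


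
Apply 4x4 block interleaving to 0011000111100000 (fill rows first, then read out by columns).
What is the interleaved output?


Matrix:
  0011
  0001
  1110
  0000
Read columns: 0010001010101100

0010001010101100


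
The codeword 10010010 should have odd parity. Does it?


Number of 1s: 3

Yes, parity is correct (3 ones)


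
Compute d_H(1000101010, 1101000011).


XOR: 0101101001
Count of 1s: 5

5


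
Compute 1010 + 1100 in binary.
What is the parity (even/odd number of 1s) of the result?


1010 = 10
1100 = 12
Sum = 22 = 10110
1s count = 3

odd parity (3 ones in 10110)


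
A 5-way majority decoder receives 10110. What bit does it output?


Ones: 3 out of 5
Threshold: 3

1 (3/5 voted 1)


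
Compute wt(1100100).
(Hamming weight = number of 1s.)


Counting 1s in 1100100

3


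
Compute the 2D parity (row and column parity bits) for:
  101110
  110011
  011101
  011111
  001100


Row parities: 00010
Column parities: 010011

Row P: 00010, Col P: 010011, Corner: 1


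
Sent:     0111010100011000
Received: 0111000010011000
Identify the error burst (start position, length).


XOR: 0000010110000000

Burst at position 5, length 4


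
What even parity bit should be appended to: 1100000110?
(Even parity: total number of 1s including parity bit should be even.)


Number of 1s in data: 4
Parity bit: 0

0


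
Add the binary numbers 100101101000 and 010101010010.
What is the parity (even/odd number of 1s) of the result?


100101101000 = 2408
010101010010 = 1362
Sum = 3770 = 111010111010
1s count = 8

even parity (8 ones in 111010111010)


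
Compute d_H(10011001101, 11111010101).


XOR: 01100011000
Count of 1s: 4

4


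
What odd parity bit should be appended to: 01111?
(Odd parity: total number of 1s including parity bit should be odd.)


Number of 1s in data: 4
Parity bit: 1

1


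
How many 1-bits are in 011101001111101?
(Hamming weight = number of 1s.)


Counting 1s in 011101001111101

10


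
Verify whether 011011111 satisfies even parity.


Number of 1s: 7

No, parity error (7 ones)


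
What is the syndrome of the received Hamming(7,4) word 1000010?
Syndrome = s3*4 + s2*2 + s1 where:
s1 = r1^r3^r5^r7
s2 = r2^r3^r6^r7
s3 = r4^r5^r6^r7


s1=1, s2=1, s3=1

Syndrome = 7 (error at position 7)


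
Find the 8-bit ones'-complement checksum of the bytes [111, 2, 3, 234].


Sum = 350 mod 256 = 94
Complement = 161

161


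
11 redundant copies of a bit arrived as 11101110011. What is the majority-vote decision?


Ones: 8 out of 11
Threshold: 6

1 (8/11 voted 1)


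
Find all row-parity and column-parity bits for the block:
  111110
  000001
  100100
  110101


Row parities: 1100
Column parities: 101110

Row P: 1100, Col P: 101110, Corner: 0


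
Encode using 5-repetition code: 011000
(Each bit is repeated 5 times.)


Each bit -> 5 copies

000001111111111000000000000000


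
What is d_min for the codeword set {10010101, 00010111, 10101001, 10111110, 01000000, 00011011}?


Comparing all pairs, minimum distance: 2
Can detect 1 errors, correct 0 errors

2


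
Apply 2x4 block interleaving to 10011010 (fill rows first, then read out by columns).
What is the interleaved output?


Matrix:
  1001
  1010
Read columns: 11000110

11000110


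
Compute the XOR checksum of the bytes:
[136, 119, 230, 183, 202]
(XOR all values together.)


XOR chain: 136 ^ 119 ^ 230 ^ 183 ^ 202 = 100

100


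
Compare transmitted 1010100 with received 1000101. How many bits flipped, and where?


XOR: 0010001

2 error(s) at position(s): 2, 6


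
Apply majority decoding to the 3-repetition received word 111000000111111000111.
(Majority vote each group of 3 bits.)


Groups: 111, 000, 000, 111, 111, 000, 111
Majority votes: 1001101

1001101


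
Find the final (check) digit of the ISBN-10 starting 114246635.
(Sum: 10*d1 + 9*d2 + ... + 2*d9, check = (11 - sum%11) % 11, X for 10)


Weighted sum: 162
162 mod 11 = 8

Check digit: 3


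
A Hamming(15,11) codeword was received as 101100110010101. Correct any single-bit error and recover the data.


Syndrome = 0: no error detected

Data: 10010010101 (no errors)


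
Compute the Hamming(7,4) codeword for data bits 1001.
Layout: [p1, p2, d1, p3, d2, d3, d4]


Parity bits: p1=0, p2=0, p3=1

0011001


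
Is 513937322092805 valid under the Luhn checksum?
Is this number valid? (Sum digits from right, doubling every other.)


Luhn sum = 62
62 mod 10 = 2

Invalid (Luhn sum mod 10 = 2)


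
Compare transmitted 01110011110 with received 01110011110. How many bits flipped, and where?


XOR: 00000000000

0 errors (received matches sent)


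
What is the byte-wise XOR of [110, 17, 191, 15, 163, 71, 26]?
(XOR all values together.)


XOR chain: 110 ^ 17 ^ 191 ^ 15 ^ 163 ^ 71 ^ 26 = 49

49


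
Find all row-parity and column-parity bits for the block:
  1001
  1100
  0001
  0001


Row parities: 0011
Column parities: 0101

Row P: 0011, Col P: 0101, Corner: 0


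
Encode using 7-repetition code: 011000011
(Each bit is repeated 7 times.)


Each bit -> 7 copies

000000011111111111111000000000000000000000000000011111111111111


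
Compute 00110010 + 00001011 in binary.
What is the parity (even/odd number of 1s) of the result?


00110010 = 50
00001011 = 11
Sum = 61 = 111101
1s count = 5

odd parity (5 ones in 111101)


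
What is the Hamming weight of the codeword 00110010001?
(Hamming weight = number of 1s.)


Counting 1s in 00110010001

4


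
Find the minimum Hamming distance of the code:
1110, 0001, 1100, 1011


Comparing all pairs, minimum distance: 1
Can detect 0 errors, correct 0 errors

1


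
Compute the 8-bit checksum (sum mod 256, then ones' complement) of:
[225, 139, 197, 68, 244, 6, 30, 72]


Sum = 981 mod 256 = 213
Complement = 42

42


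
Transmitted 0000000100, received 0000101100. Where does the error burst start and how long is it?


XOR: 0000101000

Burst at position 4, length 3


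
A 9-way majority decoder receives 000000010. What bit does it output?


Ones: 1 out of 9
Threshold: 5

0 (1/9 voted 1)


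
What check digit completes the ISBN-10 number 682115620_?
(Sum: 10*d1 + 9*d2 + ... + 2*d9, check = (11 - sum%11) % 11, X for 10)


Weighted sum: 216
216 mod 11 = 7

Check digit: 4


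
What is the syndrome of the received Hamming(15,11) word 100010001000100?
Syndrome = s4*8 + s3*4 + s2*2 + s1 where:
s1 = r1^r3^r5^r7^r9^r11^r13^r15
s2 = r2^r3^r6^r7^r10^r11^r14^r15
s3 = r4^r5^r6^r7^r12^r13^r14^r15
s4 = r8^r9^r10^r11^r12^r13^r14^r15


s1=0, s2=0, s3=0, s4=0

Syndrome = 0 (no error)


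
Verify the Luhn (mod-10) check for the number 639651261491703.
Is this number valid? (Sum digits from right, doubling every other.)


Luhn sum = 66
66 mod 10 = 6

Invalid (Luhn sum mod 10 = 6)


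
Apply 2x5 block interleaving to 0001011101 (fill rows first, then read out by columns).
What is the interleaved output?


Matrix:
  00010
  11101
Read columns: 0101011001

0101011001


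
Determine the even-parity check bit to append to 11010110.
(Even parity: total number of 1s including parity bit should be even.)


Number of 1s in data: 5
Parity bit: 1

1


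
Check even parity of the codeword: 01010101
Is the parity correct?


Number of 1s: 4

Yes, parity is correct (4 ones)


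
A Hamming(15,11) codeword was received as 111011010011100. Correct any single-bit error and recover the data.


Syndrome = 1: error at position 1

Data: 11100011100 (corrected bit 1)


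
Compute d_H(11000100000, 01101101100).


XOR: 10101001100
Count of 1s: 5

5


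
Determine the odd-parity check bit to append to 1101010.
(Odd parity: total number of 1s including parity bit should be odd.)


Number of 1s in data: 4
Parity bit: 1

1


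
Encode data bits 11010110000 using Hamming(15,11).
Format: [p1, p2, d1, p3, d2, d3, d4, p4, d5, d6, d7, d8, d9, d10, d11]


Parity bits: p1=0, p2=0, p3=0, p4=0

001010100110000


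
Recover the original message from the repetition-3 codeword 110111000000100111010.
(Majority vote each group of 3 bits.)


Groups: 110, 111, 000, 000, 100, 111, 010
Majority votes: 1100010

1100010


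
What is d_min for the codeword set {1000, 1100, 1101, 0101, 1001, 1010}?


Comparing all pairs, minimum distance: 1
Can detect 0 errors, correct 0 errors

1


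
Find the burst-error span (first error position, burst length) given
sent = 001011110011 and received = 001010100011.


XOR: 000001010000

Burst at position 5, length 3


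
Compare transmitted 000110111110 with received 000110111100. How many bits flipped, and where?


XOR: 000000000010

1 error(s) at position(s): 10


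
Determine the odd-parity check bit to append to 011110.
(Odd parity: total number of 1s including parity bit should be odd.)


Number of 1s in data: 4
Parity bit: 1

1


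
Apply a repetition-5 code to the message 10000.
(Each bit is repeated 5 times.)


Each bit -> 5 copies

1111100000000000000000000


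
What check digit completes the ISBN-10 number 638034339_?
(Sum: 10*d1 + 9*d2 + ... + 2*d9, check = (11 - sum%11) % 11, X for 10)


Weighted sum: 228
228 mod 11 = 8

Check digit: 3


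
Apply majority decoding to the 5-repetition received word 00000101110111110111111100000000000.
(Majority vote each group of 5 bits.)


Groups: 00000, 10111, 01111, 10111, 11110, 00000, 00000
Majority votes: 0111100

0111100


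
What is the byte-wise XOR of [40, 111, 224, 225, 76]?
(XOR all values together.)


XOR chain: 40 ^ 111 ^ 224 ^ 225 ^ 76 = 10

10


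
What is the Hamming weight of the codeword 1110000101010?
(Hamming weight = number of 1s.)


Counting 1s in 1110000101010

6


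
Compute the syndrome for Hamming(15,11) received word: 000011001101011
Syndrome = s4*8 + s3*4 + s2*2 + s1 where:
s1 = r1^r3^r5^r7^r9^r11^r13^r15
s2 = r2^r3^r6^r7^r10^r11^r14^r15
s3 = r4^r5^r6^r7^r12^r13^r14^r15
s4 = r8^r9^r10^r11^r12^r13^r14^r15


s1=1, s2=0, s3=1, s4=1

Syndrome = 13 (error at position 13)


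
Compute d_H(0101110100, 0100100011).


XOR: 0001010111
Count of 1s: 5

5


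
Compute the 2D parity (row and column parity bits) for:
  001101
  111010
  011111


Row parities: 101
Column parities: 101000

Row P: 101, Col P: 101000, Corner: 0


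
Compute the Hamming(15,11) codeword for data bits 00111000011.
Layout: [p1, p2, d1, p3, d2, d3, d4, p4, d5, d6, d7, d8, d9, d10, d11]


Parity bits: p1=1, p2=0, p3=0, p4=1

100001111000011


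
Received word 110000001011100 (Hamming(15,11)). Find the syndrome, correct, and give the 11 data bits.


Syndrome = 0: no error detected

Data: 00001011100 (no errors)


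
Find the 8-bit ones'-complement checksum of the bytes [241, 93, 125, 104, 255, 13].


Sum = 831 mod 256 = 63
Complement = 192

192


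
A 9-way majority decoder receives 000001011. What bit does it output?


Ones: 3 out of 9
Threshold: 5

0 (3/9 voted 1)


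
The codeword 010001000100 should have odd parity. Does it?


Number of 1s: 3

Yes, parity is correct (3 ones)


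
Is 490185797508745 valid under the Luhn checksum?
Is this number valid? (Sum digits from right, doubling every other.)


Luhn sum = 75
75 mod 10 = 5

Invalid (Luhn sum mod 10 = 5)


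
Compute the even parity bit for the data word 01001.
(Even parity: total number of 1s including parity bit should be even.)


Number of 1s in data: 2
Parity bit: 0

0


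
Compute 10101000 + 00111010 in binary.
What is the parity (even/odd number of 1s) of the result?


10101000 = 168
00111010 = 58
Sum = 226 = 11100010
1s count = 4

even parity (4 ones in 11100010)


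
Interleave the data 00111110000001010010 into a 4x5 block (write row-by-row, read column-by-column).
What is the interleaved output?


Matrix:
  00111
  11000
  00010
  10010
Read columns: 01010100100010111000

01010100100010111000


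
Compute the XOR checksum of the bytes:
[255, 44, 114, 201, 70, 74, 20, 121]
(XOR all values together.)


XOR chain: 255 ^ 44 ^ 114 ^ 201 ^ 70 ^ 74 ^ 20 ^ 121 = 9

9


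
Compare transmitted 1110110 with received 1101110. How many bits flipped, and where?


XOR: 0011000

2 error(s) at position(s): 2, 3


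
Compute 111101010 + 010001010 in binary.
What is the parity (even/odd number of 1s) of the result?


111101010 = 490
010001010 = 138
Sum = 628 = 1001110100
1s count = 5

odd parity (5 ones in 1001110100)


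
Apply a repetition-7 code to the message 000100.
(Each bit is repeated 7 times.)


Each bit -> 7 copies

000000000000000000000111111100000000000000


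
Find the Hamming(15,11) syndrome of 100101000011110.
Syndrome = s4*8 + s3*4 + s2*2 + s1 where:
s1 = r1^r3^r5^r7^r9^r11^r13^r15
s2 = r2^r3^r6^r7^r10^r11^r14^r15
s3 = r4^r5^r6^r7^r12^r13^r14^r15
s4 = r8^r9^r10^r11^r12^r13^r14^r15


s1=1, s2=1, s3=1, s4=0

Syndrome = 7 (error at position 7)


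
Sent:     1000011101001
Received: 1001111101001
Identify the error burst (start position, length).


XOR: 0001100000000

Burst at position 3, length 2


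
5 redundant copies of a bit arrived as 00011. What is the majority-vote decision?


Ones: 2 out of 5
Threshold: 3

0 (2/5 voted 1)


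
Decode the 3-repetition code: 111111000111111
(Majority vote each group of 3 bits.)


Groups: 111, 111, 000, 111, 111
Majority votes: 11011

11011


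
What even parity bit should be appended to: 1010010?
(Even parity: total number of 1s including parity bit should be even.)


Number of 1s in data: 3
Parity bit: 1

1


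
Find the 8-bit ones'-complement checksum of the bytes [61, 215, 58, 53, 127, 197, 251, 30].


Sum = 992 mod 256 = 224
Complement = 31

31


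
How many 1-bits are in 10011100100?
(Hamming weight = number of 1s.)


Counting 1s in 10011100100

5


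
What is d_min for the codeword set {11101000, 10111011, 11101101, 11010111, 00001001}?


Comparing all pairs, minimum distance: 2
Can detect 1 errors, correct 0 errors

2


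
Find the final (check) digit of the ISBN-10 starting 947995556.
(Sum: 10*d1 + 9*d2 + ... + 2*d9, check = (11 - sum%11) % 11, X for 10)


Weighted sum: 371
371 mod 11 = 8

Check digit: 3


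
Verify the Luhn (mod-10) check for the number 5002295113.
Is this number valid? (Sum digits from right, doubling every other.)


Luhn sum = 23
23 mod 10 = 3

Invalid (Luhn sum mod 10 = 3)


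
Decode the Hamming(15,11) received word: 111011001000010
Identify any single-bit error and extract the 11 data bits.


Syndrome = 4: error at position 4

Data: 11101000010 (corrected bit 4)


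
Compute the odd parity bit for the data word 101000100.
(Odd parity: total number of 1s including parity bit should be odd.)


Number of 1s in data: 3
Parity bit: 0

0


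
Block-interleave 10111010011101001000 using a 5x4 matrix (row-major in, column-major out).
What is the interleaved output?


Matrix:
  1011
  1010
  0111
  0100
  1000
Read columns: 11001001101110010100

11001001101110010100


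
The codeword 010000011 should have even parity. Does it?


Number of 1s: 3

No, parity error (3 ones)


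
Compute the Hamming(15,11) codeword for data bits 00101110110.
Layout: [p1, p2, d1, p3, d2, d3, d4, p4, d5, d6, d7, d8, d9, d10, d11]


Parity bits: p1=1, p2=0, p3=1, p4=1

100101011110110


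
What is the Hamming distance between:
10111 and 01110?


XOR: 11001
Count of 1s: 3

3


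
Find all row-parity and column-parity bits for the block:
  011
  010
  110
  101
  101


Row parities: 01000
Column parities: 111

Row P: 01000, Col P: 111, Corner: 1


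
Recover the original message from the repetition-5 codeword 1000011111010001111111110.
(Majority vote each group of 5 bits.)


Groups: 10000, 11111, 01000, 11111, 11110
Majority votes: 01011

01011


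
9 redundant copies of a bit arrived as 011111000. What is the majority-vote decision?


Ones: 5 out of 9
Threshold: 5

1 (5/9 voted 1)


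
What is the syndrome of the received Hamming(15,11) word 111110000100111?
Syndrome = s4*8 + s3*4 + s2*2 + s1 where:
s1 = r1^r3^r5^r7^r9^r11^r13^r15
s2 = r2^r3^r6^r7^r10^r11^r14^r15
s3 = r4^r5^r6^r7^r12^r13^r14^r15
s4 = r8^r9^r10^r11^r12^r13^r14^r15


s1=1, s2=1, s3=1, s4=0

Syndrome = 7 (error at position 7)


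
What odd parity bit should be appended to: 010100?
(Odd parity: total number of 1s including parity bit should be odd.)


Number of 1s in data: 2
Parity bit: 1

1


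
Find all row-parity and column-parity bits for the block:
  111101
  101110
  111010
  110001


Row parities: 1001
Column parities: 011000

Row P: 1001, Col P: 011000, Corner: 0


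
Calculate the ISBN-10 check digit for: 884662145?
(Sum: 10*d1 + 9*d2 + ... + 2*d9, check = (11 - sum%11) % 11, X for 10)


Weighted sum: 298
298 mod 11 = 1

Check digit: X


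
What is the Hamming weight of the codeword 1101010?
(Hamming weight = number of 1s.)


Counting 1s in 1101010

4


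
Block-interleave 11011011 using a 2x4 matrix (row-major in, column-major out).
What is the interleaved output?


Matrix:
  1101
  1011
Read columns: 11100111

11100111


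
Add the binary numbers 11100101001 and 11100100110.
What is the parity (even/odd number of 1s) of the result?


11100101001 = 1833
11100100110 = 1830
Sum = 3663 = 111001001111
1s count = 8

even parity (8 ones in 111001001111)


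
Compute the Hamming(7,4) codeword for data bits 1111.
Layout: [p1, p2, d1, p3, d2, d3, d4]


Parity bits: p1=1, p2=1, p3=1

1111111


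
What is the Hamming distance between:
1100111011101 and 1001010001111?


XOR: 0101101010010
Count of 1s: 6

6


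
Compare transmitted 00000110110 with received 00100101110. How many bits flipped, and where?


XOR: 00100011000

3 error(s) at position(s): 2, 6, 7


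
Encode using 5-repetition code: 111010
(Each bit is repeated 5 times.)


Each bit -> 5 copies

111111111111111000001111100000


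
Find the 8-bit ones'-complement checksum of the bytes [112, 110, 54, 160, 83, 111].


Sum = 630 mod 256 = 118
Complement = 137

137


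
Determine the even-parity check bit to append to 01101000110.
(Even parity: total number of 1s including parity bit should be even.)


Number of 1s in data: 5
Parity bit: 1

1


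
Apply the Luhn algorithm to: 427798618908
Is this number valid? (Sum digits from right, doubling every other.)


Luhn sum = 67
67 mod 10 = 7

Invalid (Luhn sum mod 10 = 7)


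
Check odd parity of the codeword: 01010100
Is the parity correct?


Number of 1s: 3

Yes, parity is correct (3 ones)


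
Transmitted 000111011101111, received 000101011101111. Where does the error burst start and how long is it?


XOR: 000010000000000

Burst at position 4, length 1


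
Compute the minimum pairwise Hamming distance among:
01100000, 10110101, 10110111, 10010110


Comparing all pairs, minimum distance: 1
Can detect 0 errors, correct 0 errors

1


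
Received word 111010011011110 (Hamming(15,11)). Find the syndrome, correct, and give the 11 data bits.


Syndrome = 0: no error detected

Data: 11001011110 (no errors)


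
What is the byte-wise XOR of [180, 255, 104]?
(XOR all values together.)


XOR chain: 180 ^ 255 ^ 104 = 35

35


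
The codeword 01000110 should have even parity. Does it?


Number of 1s: 3

No, parity error (3 ones)


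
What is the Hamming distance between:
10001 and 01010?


XOR: 11011
Count of 1s: 4

4


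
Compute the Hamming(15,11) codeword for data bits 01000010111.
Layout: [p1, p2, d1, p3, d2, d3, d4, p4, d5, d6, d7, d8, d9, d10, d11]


Parity bits: p1=0, p2=1, p3=0, p4=0

010010000010111


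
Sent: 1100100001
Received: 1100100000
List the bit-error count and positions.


XOR: 0000000001

1 error(s) at position(s): 9


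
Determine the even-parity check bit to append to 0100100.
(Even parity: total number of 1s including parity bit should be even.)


Number of 1s in data: 2
Parity bit: 0

0


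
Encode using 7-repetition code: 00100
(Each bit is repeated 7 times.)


Each bit -> 7 copies

00000000000000111111100000000000000


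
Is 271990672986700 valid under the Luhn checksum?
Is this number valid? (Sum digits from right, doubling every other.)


Luhn sum = 66
66 mod 10 = 6

Invalid (Luhn sum mod 10 = 6)


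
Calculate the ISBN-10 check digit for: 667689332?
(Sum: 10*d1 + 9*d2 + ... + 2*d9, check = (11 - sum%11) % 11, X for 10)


Weighted sum: 330
330 mod 11 = 0

Check digit: 0


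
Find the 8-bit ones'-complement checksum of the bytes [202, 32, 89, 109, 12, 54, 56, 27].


Sum = 581 mod 256 = 69
Complement = 186

186


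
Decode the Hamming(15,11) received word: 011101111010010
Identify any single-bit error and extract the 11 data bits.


Syndrome = 0: no error detected

Data: 10111010010 (no errors)


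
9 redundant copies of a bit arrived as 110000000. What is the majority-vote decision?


Ones: 2 out of 9
Threshold: 5

0 (2/9 voted 1)


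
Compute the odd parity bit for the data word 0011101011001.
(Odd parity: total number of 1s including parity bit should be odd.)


Number of 1s in data: 7
Parity bit: 0

0


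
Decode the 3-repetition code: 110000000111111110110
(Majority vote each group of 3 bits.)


Groups: 110, 000, 000, 111, 111, 110, 110
Majority votes: 1001111

1001111


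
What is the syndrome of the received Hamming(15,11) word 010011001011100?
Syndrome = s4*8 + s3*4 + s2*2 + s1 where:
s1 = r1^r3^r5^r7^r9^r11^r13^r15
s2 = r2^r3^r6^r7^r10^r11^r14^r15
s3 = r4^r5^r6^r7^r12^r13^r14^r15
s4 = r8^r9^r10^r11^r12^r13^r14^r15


s1=0, s2=1, s3=0, s4=0

Syndrome = 2 (error at position 2)


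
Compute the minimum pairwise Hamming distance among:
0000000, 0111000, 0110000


Comparing all pairs, minimum distance: 1
Can detect 0 errors, correct 0 errors

1


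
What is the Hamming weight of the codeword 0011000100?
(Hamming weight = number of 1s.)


Counting 1s in 0011000100

3


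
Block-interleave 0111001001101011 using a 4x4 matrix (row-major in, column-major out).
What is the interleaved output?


Matrix:
  0111
  0010
  0110
  1011
Read columns: 0001101011111001

0001101011111001


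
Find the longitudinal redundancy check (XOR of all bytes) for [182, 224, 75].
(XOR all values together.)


XOR chain: 182 ^ 224 ^ 75 = 29

29


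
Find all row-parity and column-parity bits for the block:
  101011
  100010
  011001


Row parities: 001
Column parities: 010000

Row P: 001, Col P: 010000, Corner: 1


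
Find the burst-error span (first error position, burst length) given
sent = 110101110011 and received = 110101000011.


XOR: 000000110000

Burst at position 6, length 2


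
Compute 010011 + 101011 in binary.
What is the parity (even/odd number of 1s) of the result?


010011 = 19
101011 = 43
Sum = 62 = 111110
1s count = 5

odd parity (5 ones in 111110)


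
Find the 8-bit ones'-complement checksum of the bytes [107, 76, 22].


Sum = 205 mod 256 = 205
Complement = 50

50


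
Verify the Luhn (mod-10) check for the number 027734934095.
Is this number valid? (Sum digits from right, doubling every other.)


Luhn sum = 58
58 mod 10 = 8

Invalid (Luhn sum mod 10 = 8)


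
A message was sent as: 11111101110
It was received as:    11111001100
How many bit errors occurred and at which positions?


XOR: 00000100010

2 error(s) at position(s): 5, 9


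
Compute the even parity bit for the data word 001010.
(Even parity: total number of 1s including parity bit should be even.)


Number of 1s in data: 2
Parity bit: 0

0


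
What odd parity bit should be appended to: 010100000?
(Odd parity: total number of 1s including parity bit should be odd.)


Number of 1s in data: 2
Parity bit: 1

1


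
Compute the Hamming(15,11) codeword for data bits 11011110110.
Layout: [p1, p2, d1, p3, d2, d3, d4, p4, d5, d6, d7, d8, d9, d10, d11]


Parity bits: p1=0, p2=1, p3=0, p4=1

011010111110110


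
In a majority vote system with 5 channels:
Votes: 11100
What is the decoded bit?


Ones: 3 out of 5
Threshold: 3

1 (3/5 voted 1)


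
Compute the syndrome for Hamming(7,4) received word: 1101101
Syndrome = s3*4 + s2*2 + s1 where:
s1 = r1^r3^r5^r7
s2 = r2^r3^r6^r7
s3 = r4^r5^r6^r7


s1=1, s2=0, s3=1

Syndrome = 5 (error at position 5)


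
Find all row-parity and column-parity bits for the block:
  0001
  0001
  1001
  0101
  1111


Row parities: 11000
Column parities: 0011

Row P: 11000, Col P: 0011, Corner: 0


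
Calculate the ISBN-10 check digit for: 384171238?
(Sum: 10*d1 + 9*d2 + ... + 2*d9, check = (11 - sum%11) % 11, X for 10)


Weighted sum: 221
221 mod 11 = 1

Check digit: X


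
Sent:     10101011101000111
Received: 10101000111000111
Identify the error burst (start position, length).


XOR: 00000011010000000

Burst at position 6, length 4


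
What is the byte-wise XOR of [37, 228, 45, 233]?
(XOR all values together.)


XOR chain: 37 ^ 228 ^ 45 ^ 233 = 5

5


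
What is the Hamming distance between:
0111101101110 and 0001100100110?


XOR: 0110001001000
Count of 1s: 4

4


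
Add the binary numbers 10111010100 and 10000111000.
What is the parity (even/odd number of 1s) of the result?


10111010100 = 1492
10000111000 = 1080
Sum = 2572 = 101000001100
1s count = 4

even parity (4 ones in 101000001100)


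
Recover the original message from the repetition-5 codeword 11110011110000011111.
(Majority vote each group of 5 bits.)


Groups: 11110, 01111, 00000, 11111
Majority votes: 1101

1101


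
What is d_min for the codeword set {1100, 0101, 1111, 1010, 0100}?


Comparing all pairs, minimum distance: 1
Can detect 0 errors, correct 0 errors

1


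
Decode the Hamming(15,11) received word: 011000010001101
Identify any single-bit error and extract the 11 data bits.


Syndrome = 7: error at position 7

Data: 10010001101 (corrected bit 7)


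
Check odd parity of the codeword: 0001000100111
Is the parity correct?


Number of 1s: 5

Yes, parity is correct (5 ones)


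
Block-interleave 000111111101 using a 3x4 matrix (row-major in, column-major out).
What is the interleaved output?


Matrix:
  0001
  1111
  1101
Read columns: 011011010111

011011010111


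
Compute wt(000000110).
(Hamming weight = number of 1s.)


Counting 1s in 000000110

2


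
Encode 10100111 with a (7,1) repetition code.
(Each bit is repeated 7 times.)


Each bit -> 7 copies

11111110000000111111100000000000000111111111111111111111


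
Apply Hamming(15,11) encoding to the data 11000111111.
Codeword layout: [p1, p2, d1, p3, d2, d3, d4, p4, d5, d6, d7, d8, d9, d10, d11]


Parity bits: p1=1, p2=1, p3=1, p4=0

111110000111111


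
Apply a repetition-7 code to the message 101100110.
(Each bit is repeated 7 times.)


Each bit -> 7 copies

111111100000001111111111111100000000000000111111111111110000000


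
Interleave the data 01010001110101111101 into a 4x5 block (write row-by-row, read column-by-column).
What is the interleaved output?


Matrix:
  01010
  00111
  01011
  11101
Read columns: 00011011010111100111

00011011010111100111


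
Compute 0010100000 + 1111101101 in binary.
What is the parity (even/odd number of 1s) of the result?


0010100000 = 160
1111101101 = 1005
Sum = 1165 = 10010001101
1s count = 5

odd parity (5 ones in 10010001101)


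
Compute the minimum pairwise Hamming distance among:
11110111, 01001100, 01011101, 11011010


Comparing all pairs, minimum distance: 2
Can detect 1 errors, correct 0 errors

2


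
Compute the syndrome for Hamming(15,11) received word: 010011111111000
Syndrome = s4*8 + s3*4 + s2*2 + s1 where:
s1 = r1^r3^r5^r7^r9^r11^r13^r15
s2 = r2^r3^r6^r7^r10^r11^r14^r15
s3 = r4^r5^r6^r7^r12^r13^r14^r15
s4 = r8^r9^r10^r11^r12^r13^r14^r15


s1=0, s2=1, s3=0, s4=1

Syndrome = 10 (error at position 10)


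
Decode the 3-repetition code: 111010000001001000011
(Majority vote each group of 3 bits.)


Groups: 111, 010, 000, 001, 001, 000, 011
Majority votes: 1000001

1000001


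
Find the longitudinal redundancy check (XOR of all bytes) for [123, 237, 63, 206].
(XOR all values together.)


XOR chain: 123 ^ 237 ^ 63 ^ 206 = 103

103


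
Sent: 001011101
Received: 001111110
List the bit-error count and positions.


XOR: 000100011

3 error(s) at position(s): 3, 7, 8


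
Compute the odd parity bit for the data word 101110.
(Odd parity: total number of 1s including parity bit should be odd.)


Number of 1s in data: 4
Parity bit: 1

1


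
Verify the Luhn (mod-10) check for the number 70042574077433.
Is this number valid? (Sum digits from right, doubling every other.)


Luhn sum = 52
52 mod 10 = 2

Invalid (Luhn sum mod 10 = 2)


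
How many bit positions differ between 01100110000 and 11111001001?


XOR: 10011111001
Count of 1s: 7

7
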